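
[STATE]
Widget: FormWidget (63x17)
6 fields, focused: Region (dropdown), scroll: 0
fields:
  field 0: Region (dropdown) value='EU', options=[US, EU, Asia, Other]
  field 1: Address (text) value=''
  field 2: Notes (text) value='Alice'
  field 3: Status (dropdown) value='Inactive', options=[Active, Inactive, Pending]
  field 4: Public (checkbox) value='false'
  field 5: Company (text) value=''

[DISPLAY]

> Region:     [EU                                            ▼]
  Address:    [                                               ]
  Notes:      [Alice                                          ]
  Status:     [Inactive                                      ▼]
  Public:     [ ]                                              
  Company:    [                                               ]
                                                               
                                                               
                                                               
                                                               
                                                               
                                                               
                                                               
                                                               
                                                               
                                                               
                                                               


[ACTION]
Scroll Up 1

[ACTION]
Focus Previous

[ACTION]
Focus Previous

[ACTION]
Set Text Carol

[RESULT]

  Region:     [EU                                            ▼]
  Address:    [                                               ]
  Notes:      [Alice                                          ]
  Status:     [Inactive                                      ▼]
> Public:     [ ]                                              
  Company:    [                                               ]
                                                               
                                                               
                                                               
                                                               
                                                               
                                                               
                                                               
                                                               
                                                               
                                                               
                                                               


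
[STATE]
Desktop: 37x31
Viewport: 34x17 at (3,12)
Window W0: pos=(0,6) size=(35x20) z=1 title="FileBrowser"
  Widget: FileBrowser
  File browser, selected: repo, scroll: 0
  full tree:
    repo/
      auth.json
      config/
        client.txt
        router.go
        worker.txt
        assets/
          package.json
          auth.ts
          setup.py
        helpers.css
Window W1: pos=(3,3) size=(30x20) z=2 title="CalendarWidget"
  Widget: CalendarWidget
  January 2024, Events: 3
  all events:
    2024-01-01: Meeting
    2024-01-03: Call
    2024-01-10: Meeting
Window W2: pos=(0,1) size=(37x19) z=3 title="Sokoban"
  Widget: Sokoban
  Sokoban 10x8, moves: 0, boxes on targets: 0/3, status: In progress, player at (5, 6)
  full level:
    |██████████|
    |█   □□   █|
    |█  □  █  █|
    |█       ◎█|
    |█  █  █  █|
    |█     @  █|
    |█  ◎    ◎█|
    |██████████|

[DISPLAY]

ves: 0  0/3                      ┃
                                 ┃
                                 ┃
                                 ┃
                                 ┃
                                 ┃
                                 ┃
━━━━━━━━━━━━━━━━━━━━━━━━━━━━━━━━━┛
┃                            ┃ ┃  
┃                            ┃ ┃  
┗━━━━━━━━━━━━━━━━━━━━━━━━━━━━┛ ┃  
                               ┃  
                               ┃  
━━━━━━━━━━━━━━━━━━━━━━━━━━━━━━━┛  
                                  
                                  
                                  


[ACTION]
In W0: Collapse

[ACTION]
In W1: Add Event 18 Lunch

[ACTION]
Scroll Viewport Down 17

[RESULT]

                                 ┃
                                 ┃
                                 ┃
                                 ┃
                                 ┃
━━━━━━━━━━━━━━━━━━━━━━━━━━━━━━━━━┛
┃                            ┃ ┃  
┃                            ┃ ┃  
┗━━━━━━━━━━━━━━━━━━━━━━━━━━━━┛ ┃  
                               ┃  
                               ┃  
━━━━━━━━━━━━━━━━━━━━━━━━━━━━━━━┛  
                                  
                                  
                                  
                                  
                                  


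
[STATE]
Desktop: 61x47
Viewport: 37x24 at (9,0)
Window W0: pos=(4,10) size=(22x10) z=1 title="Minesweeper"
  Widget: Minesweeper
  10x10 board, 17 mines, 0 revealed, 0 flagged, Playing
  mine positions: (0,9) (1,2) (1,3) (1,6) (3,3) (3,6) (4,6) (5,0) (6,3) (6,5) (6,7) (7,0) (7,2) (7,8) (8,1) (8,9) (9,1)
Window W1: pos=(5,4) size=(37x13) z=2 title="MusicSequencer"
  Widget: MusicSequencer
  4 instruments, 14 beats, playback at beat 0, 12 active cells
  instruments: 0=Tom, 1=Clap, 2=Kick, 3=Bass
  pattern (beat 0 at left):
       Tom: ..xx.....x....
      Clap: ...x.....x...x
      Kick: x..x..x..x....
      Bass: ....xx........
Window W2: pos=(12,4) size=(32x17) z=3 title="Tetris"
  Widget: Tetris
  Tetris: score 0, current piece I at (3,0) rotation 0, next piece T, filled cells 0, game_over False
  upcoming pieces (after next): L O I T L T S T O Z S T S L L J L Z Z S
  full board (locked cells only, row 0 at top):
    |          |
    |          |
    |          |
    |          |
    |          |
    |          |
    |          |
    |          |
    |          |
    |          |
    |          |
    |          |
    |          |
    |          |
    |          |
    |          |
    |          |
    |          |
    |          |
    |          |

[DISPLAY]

                                     
                                     
                                     
                                     
━━━┏━━━━━━━━━━━━━━━━━━━━━━━━━━━━━━┓  
sic┃ Tetris                       ┃  
───┠──────────────────────────────┨  
  ▼┃          │Next:              ┃  
om·┃          │ ▒                 ┃  
ap·┃          │▒▒▒                ┃  
ck█┃          │                   ┃  
ss·┃          │                   ┃  
   ┃          │                   ┃  
   ┃          │Score:             ┃  
   ┃          │0                  ┃  
   ┃          │                   ┃  
━━━┃          │                   ┃  
■■■┃          │                   ┃  
■■■┃          │                   ┃  
━━━┃          │                   ┃  
   ┗━━━━━━━━━━━━━━━━━━━━━━━━━━━━━━┛  
                                     
                                     
                                     


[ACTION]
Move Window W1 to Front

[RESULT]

                                     
                                     
                                     
                                     
━━━━━━━━━━━━━━━━━━━━━━━━━━━━━━━━┓━┓  
sicSequencer                    ┃ ┃  
────────────────────────────────┨─┨  
  ▼1234567890123                ┃ ┃  
om··██·····█····                ┃ ┃  
ap···█·····█···█                ┃ ┃  
ck█··█··█··█····                ┃ ┃  
ss····██········                ┃ ┃  
                                ┃ ┃  
                                ┃ ┃  
                                ┃ ┃  
                                ┃ ┃  
━━━━━━━━━━━━━━━━━━━━━━━━━━━━━━━━┛ ┃  
■■■┃          │                   ┃  
■■■┃          │                   ┃  
━━━┃          │                   ┃  
   ┗━━━━━━━━━━━━━━━━━━━━━━━━━━━━━━┛  
                                     
                                     
                                     


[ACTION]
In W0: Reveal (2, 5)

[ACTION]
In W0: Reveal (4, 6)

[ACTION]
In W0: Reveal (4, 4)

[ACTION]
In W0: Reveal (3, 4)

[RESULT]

                                     
                                     
                                     
                                     
━━━━━━━━━━━━━━━━━━━━━━━━━━━━━━━━┓━┓  
sicSequencer                    ┃ ┃  
────────────────────────────────┨─┨  
  ▼1234567890123                ┃ ┃  
om··██·····█····                ┃ ┃  
ap···█·····█···█                ┃ ┃  
ck█··█··█··█····                ┃ ┃  
ss····██········                ┃ ┃  
                                ┃ ┃  
                                ┃ ┃  
                                ┃ ┃  
                                ┃ ┃  
━━━━━━━━━━━━━━━━━━━━━━━━━━━━━━━━┛ ┃  
■■✹┃          │                   ┃  
■■■┃          │                   ┃  
━━━┃          │                   ┃  
   ┗━━━━━━━━━━━━━━━━━━━━━━━━━━━━━━┛  
                                     
                                     
                                     


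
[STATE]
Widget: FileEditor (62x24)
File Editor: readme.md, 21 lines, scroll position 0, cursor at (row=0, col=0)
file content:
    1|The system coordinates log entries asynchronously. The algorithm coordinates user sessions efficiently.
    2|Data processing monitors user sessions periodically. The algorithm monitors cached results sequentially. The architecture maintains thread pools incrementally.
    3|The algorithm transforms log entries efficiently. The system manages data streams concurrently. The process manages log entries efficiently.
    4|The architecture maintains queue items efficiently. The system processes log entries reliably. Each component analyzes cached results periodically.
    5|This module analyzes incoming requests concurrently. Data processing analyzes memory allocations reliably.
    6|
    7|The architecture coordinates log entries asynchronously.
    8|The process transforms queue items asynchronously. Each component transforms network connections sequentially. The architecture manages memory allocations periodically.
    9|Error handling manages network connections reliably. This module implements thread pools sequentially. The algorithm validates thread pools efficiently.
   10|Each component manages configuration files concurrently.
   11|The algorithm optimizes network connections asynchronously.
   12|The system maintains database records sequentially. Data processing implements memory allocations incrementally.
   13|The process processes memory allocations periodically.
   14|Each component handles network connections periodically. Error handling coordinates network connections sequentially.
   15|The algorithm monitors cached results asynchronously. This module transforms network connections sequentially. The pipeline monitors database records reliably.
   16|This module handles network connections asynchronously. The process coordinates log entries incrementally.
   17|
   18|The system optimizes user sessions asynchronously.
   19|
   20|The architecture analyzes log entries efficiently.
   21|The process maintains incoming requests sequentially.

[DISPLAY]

█he system coordinates log entries asynchronously. The algori▲
Data processing monitors user sessions periodically. The algo█
The algorithm transforms log entries efficiently. The system ░
The architecture maintains queue items efficiently. The syste░
This module analyzes incoming requests concurrently. Data pro░
                                                             ░
The architecture coordinates log entries asynchronously.     ░
The process transforms queue items asynchronously. Each compo░
Error handling manages network connections reliably. This mod░
Each component manages configuration files concurrently.     ░
The algorithm optimizes network connections asynchronously.  ░
The system maintains database records sequentially. Data proc░
The process processes memory allocations periodically.       ░
Each component handles network connections periodically. Erro░
The algorithm monitors cached results asynchronously. This mo░
This module handles network connections asynchronously. The p░
                                                             ░
The system optimizes user sessions asynchronously.           ░
                                                             ░
The architecture analyzes log entries efficiently.           ░
The process maintains incoming requests sequentially.        ░
                                                             ░
                                                             ░
                                                             ▼


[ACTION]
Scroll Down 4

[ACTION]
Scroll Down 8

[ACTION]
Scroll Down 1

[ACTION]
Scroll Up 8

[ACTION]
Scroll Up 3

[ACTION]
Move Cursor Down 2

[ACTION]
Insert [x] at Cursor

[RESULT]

The system coordinates log entries asynchronously. The algori▲
Data processing monitors user sessions periodically. The algo█
x█he algorithm transforms log entries efficiently. The system░
The architecture maintains queue items efficiently. The syste░
This module analyzes incoming requests concurrently. Data pro░
                                                             ░
The architecture coordinates log entries asynchronously.     ░
The process transforms queue items asynchronously. Each compo░
Error handling manages network connections reliably. This mod░
Each component manages configuration files concurrently.     ░
The algorithm optimizes network connections asynchronously.  ░
The system maintains database records sequentially. Data proc░
The process processes memory allocations periodically.       ░
Each component handles network connections periodically. Erro░
The algorithm monitors cached results asynchronously. This mo░
This module handles network connections asynchronously. The p░
                                                             ░
The system optimizes user sessions asynchronously.           ░
                                                             ░
The architecture analyzes log entries efficiently.           ░
The process maintains incoming requests sequentially.        ░
                                                             ░
                                                             ░
                                                             ▼


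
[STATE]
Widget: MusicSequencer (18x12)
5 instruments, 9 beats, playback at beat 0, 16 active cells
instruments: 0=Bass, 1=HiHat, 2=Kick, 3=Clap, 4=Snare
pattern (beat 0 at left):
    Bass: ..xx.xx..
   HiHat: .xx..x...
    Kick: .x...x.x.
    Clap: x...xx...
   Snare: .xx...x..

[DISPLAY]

      ▼12345678   
  Bass··██·██··   
 HiHat·██··█···   
  Kick·█···█·█·   
  Clap█···██···   
 Snare·██···█··   
                  
                  
                  
                  
                  
                  


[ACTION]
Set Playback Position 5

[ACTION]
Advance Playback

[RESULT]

      012345▼78   
  Bass··██·██··   
 HiHat·██··█···   
  Kick·█···█·█·   
  Clap█···██···   
 Snare·██···█··   
                  
                  
                  
                  
                  
                  


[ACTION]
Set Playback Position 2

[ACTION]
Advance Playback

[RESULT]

      012▼45678   
  Bass··██·██··   
 HiHat·██··█···   
  Kick·█···█·█·   
  Clap█···██···   
 Snare·██···█··   
                  
                  
                  
                  
                  
                  


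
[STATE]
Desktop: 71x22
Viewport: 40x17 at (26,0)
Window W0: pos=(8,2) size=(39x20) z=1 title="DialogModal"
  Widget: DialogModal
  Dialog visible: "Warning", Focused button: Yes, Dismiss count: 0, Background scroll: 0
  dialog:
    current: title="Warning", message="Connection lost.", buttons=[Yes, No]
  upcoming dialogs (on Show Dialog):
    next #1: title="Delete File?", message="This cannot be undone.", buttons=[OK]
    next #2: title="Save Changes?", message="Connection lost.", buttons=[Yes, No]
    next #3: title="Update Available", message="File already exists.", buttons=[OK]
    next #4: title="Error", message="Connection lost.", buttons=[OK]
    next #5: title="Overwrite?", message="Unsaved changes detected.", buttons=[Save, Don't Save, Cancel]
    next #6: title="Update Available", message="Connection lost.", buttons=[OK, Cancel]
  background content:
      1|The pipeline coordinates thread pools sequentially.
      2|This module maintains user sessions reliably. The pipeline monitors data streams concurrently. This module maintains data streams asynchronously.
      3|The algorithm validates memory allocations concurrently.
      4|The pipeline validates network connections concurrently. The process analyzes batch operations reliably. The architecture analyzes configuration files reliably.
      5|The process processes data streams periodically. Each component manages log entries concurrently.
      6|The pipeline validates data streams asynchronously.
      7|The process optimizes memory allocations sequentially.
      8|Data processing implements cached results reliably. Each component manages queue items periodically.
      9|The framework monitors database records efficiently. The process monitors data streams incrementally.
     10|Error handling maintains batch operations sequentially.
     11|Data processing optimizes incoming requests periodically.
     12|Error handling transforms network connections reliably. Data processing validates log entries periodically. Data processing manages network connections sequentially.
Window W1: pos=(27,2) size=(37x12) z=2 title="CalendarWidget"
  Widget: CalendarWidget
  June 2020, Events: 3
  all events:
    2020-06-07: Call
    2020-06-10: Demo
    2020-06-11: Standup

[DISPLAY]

                                        
                                        
━┏━━━━━━━━━━━━━━━━━━━━━━━━━━━━━━━━━━━┓  
 ┃ CalendarWidget                    ┃  
─┠───────────────────────────────────┨  
d┃             June 2020             ┃  
a┃Mo Tu We Th Fr Sa Su               ┃  
i┃ 1  2  3  4  5  6  7*              ┃  
d┃ 8  9 10* 11* 12 13 14             ┃  
s┃15 16 17 18 19 20 21               ┃  
─┃22 23 24 25 26 27 28               ┃  
n┃29 30                              ┃  
i┃                                   ┃  
]┗━━━━━━━━━━━━━━━━━━━━━━━━━━━━━━━━━━━┛  
──────────┘ch operat┃                   
ptimizes incoming re┃                   
ansforms network con┃                   


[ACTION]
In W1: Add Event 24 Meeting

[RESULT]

                                        
                                        
━┏━━━━━━━━━━━━━━━━━━━━━━━━━━━━━━━━━━━┓  
 ┃ CalendarWidget                    ┃  
─┠───────────────────────────────────┨  
d┃             June 2020             ┃  
a┃Mo Tu We Th Fr Sa Su               ┃  
i┃ 1  2  3  4  5  6  7*              ┃  
d┃ 8  9 10* 11* 12 13 14             ┃  
s┃15 16 17 18 19 20 21               ┃  
─┃22 23 24* 25 26 27 28              ┃  
n┃29 30                              ┃  
i┃                                   ┃  
]┗━━━━━━━━━━━━━━━━━━━━━━━━━━━━━━━━━━━┛  
──────────┘ch operat┃                   
ptimizes incoming re┃                   
ansforms network con┃                   


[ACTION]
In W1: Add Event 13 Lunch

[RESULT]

                                        
                                        
━┏━━━━━━━━━━━━━━━━━━━━━━━━━━━━━━━━━━━┓  
 ┃ CalendarWidget                    ┃  
─┠───────────────────────────────────┨  
d┃             June 2020             ┃  
a┃Mo Tu We Th Fr Sa Su               ┃  
i┃ 1  2  3  4  5  6  7*              ┃  
d┃ 8  9 10* 11* 12 13* 14            ┃  
s┃15 16 17 18 19 20 21               ┃  
─┃22 23 24* 25 26 27 28              ┃  
n┃29 30                              ┃  
i┃                                   ┃  
]┗━━━━━━━━━━━━━━━━━━━━━━━━━━━━━━━━━━━┛  
──────────┘ch operat┃                   
ptimizes incoming re┃                   
ansforms network con┃                   


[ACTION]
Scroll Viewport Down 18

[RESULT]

d┃             June 2020             ┃  
a┃Mo Tu We Th Fr Sa Su               ┃  
i┃ 1  2  3  4  5  6  7*              ┃  
d┃ 8  9 10* 11* 12 13* 14            ┃  
s┃15 16 17 18 19 20 21               ┃  
─┃22 23 24* 25 26 27 28              ┃  
n┃29 30                              ┃  
i┃                                   ┃  
]┗━━━━━━━━━━━━━━━━━━━━━━━━━━━━━━━━━━━┛  
──────────┘ch operat┃                   
ptimizes incoming re┃                   
ansforms network con┃                   
                    ┃                   
                    ┃                   
                    ┃                   
                    ┃                   
━━━━━━━━━━━━━━━━━━━━┛                   


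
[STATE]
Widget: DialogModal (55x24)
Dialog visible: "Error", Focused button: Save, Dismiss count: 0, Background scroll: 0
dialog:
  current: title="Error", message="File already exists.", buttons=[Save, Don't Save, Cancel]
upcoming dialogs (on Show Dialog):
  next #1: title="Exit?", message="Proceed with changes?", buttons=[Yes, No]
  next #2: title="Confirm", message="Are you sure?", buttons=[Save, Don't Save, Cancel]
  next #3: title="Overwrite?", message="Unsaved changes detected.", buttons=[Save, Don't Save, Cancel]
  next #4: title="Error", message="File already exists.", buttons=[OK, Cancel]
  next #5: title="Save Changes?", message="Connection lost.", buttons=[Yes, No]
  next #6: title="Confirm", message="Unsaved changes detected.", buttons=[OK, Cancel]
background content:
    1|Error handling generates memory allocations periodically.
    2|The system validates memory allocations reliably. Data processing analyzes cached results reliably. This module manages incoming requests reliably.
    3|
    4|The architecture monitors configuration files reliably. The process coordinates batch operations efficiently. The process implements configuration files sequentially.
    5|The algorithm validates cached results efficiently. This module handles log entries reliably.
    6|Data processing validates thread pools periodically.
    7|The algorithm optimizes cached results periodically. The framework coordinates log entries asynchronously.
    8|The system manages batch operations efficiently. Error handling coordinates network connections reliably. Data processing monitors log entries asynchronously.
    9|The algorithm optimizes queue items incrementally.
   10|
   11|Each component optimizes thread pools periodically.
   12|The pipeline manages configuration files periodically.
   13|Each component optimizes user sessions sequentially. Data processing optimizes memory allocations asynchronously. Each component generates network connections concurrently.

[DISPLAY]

Error handling generates memory allocations periodicall
The system validates memory allocations reliably. Data 
                                                       
The architecture monitors configuration files reliably.
The algorithm validates cached results efficiently. Thi
Data processing validates thread pools periodically.   
The algorithm optimizes cached results periodically. Th
The system manages batch operations efficiently. Error 
The algorithm optimizes queue items incrementally.     
           ┌──────────────────────────────┐            
Each compon│            Error             │dically.    
The pipelin│     File already exists.     │riodically. 
Each compon│ [Save]  Don't Save   Cancel  │entially. Da
           └──────────────────────────────┘            
                                                       
                                                       
                                                       
                                                       
                                                       
                                                       
                                                       
                                                       
                                                       
                                                       


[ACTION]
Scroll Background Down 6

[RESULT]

The algorithm optimizes cached results periodically. Th
The system manages batch operations efficiently. Error 
The algorithm optimizes queue items incrementally.     
                                                       
Each component optimizes thread pools periodically.    
The pipeline manages configuration files periodically. 
Each component optimizes user sessions sequentially. Da
                                                       
                                                       
           ┌──────────────────────────────┐            
           │            Error             │            
           │     File already exists.     │            
           │ [Save]  Don't Save   Cancel  │            
           └──────────────────────────────┘            
                                                       
                                                       
                                                       
                                                       
                                                       
                                                       
                                                       
                                                       
                                                       
                                                       


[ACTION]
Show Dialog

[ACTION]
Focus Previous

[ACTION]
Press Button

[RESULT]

The algorithm optimizes cached results periodically. Th
The system manages batch operations efficiently. Error 
The algorithm optimizes queue items incrementally.     
                                                       
Each component optimizes thread pools periodically.    
The pipeline manages configuration files periodically. 
Each component optimizes user sessions sequentially. Da
                                                       
                                                       
                                                       
                                                       
                                                       
                                                       
                                                       
                                                       
                                                       
                                                       
                                                       
                                                       
                                                       
                                                       
                                                       
                                                       
                                                       


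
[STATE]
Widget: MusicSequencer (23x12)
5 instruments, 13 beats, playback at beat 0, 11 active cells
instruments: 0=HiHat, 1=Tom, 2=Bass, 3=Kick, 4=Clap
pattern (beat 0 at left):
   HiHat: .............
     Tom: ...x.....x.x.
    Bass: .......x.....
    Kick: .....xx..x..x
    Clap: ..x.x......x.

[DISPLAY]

      ▼123456789012    
 HiHat·············    
   Tom···█·····█·█·    
  Bass·······█·····    
  Kick·····██··█··█    
  Clap··█·█······█·    
                       
                       
                       
                       
                       
                       


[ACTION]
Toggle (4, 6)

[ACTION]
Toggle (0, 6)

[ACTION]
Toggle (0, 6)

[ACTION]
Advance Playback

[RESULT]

      0▼23456789012    
 HiHat·············    
   Tom···█·····█·█·    
  Bass·······█·····    
  Kick·····██··█··█    
  Clap··█·█·█····█·    
                       
                       
                       
                       
                       
                       


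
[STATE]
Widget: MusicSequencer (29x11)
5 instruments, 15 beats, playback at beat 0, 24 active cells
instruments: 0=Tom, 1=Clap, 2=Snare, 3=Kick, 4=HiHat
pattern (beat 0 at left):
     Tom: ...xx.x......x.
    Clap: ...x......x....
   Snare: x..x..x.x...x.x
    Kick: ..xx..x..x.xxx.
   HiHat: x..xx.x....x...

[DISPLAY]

      ▼12345678901234        
   Tom···██·█······█·        
  Clap···█······█····        
 Snare█··█··█·█···█·█        
  Kick··██··█··█·███·        
 HiHat█··██·█····█···        
                             
                             
                             
                             
                             


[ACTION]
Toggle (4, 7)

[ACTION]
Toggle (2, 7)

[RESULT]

      ▼12345678901234        
   Tom···██·█······█·        
  Clap···█······█····        
 Snare█··█··███···█·█        
  Kick··██··█··█·███·        
 HiHat█··██·██···█···        
                             
                             
                             
                             
                             


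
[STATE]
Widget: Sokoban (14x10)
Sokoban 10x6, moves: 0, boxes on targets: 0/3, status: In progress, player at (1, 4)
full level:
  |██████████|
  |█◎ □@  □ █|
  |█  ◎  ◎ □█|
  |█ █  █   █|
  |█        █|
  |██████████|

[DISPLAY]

██████████    
█◎ □@  □ █    
█  ◎  ◎ □█    
█ █  █   █    
█        █    
██████████    
Moves: 0  0/3 
              
              
              


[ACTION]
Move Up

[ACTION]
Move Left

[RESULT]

██████████    
█◎□@   □ █    
█  ◎  ◎ □█    
█ █  █   █    
█        █    
██████████    
Moves: 1  0/3 
              
              
              


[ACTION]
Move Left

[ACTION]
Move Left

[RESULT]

██████████    
█■@    □ █    
█  ◎  ◎ □█    
█ █  █   █    
█        █    
██████████    
Moves: 2  1/3 
              
              
              


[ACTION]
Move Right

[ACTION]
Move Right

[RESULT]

██████████    
█■  @  □ █    
█  ◎  ◎ □█    
█ █  █   █    
█        █    
██████████    
Moves: 4  1/3 
              
              
              


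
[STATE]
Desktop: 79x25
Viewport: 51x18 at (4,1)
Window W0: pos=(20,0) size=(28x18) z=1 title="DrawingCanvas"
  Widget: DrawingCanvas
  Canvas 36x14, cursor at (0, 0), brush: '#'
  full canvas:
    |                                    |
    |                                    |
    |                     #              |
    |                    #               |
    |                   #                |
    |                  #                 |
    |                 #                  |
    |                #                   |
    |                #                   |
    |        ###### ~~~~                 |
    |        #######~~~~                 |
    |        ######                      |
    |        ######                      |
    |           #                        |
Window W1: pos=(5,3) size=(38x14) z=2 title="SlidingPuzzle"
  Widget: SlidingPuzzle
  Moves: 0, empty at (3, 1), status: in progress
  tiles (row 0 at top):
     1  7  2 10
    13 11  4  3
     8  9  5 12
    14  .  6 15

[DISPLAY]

                ┃ DrawingCanvas            ┃       
                ┠──────────────────────────┨       
 ┏━━━━━━━━━━━━━━━━━━━━━━━━━━━━━━━━━━━━┓    ┃       
 ┃ SlidingPuzzle                      ┃    ┃       
 ┠────────────────────────────────────┨    ┃       
 ┃┌────┬────┬────┬────┐               ┃    ┃       
 ┃│  1 │  7 │  2 │ 10 │               ┃    ┃       
 ┃├────┼────┼────┼────┤               ┃    ┃       
 ┃│ 13 │ 11 │  4 │  3 │               ┃    ┃       
 ┃├────┼────┼────┼────┤               ┃    ┃       
 ┃│  8 │  9 │  5 │ 12 │               ┃    ┃       
 ┃├────┼────┼────┼────┤               ┃    ┃       
 ┃│ 14 │    │  6 │ 15 │               ┃    ┃       
 ┃└────┴────┴────┴────┘               ┃    ┃       
 ┃Moves: 0                            ┃    ┃       
 ┗━━━━━━━━━━━━━━━━━━━━━━━━━━━━━━━━━━━━┛    ┃       
                ┗━━━━━━━━━━━━━━━━━━━━━━━━━━┛       
                                                   


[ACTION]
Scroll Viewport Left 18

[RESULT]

                    ┃ DrawingCanvas            ┃   
                    ┠──────────────────────────┨   
     ┏━━━━━━━━━━━━━━━━━━━━━━━━━━━━━━━━━━━━┓    ┃   
     ┃ SlidingPuzzle                      ┃    ┃   
     ┠────────────────────────────────────┨    ┃   
     ┃┌────┬────┬────┬────┐               ┃    ┃   
     ┃│  1 │  7 │  2 │ 10 │               ┃    ┃   
     ┃├────┼────┼────┼────┤               ┃    ┃   
     ┃│ 13 │ 11 │  4 │  3 │               ┃    ┃   
     ┃├────┼────┼────┼────┤               ┃    ┃   
     ┃│  8 │  9 │  5 │ 12 │               ┃    ┃   
     ┃├────┼────┼────┼────┤               ┃    ┃   
     ┃│ 14 │    │  6 │ 15 │               ┃    ┃   
     ┃└────┴────┴────┴────┘               ┃    ┃   
     ┃Moves: 0                            ┃    ┃   
     ┗━━━━━━━━━━━━━━━━━━━━━━━━━━━━━━━━━━━━┛    ┃   
                    ┗━━━━━━━━━━━━━━━━━━━━━━━━━━┛   
                                                   


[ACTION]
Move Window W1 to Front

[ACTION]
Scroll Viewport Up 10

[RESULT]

                    ┏━━━━━━━━━━━━━━━━━━━━━━━━━━┓   
                    ┃ DrawingCanvas            ┃   
                    ┠──────────────────────────┨   
     ┏━━━━━━━━━━━━━━━━━━━━━━━━━━━━━━━━━━━━┓    ┃   
     ┃ SlidingPuzzle                      ┃    ┃   
     ┠────────────────────────────────────┨    ┃   
     ┃┌────┬────┬────┬────┐               ┃    ┃   
     ┃│  1 │  7 │  2 │ 10 │               ┃    ┃   
     ┃├────┼────┼────┼────┤               ┃    ┃   
     ┃│ 13 │ 11 │  4 │  3 │               ┃    ┃   
     ┃├────┼────┼────┼────┤               ┃    ┃   
     ┃│  8 │  9 │  5 │ 12 │               ┃    ┃   
     ┃├────┼────┼────┼────┤               ┃    ┃   
     ┃│ 14 │    │  6 │ 15 │               ┃    ┃   
     ┃└────┴────┴────┴────┘               ┃    ┃   
     ┃Moves: 0                            ┃    ┃   
     ┗━━━━━━━━━━━━━━━━━━━━━━━━━━━━━━━━━━━━┛    ┃   
                    ┗━━━━━━━━━━━━━━━━━━━━━━━━━━┛   


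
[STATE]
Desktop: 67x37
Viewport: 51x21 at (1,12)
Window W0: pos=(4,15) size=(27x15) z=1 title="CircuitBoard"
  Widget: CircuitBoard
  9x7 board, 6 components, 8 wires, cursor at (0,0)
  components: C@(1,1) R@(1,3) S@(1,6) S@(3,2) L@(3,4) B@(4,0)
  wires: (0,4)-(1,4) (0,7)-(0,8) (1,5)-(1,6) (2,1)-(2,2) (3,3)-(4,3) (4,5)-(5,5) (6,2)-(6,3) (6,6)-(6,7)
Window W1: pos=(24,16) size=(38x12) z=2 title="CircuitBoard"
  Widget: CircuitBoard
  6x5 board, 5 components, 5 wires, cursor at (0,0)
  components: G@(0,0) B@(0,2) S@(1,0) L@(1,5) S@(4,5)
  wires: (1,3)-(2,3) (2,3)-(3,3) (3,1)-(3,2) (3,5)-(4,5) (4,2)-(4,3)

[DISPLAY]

                                                   
                                                   
                                                   
   ┏━━━━━━━━━━━━━━━━━━━━━━━━━┓                     
   ┃ CircuitBoard      ┏━━━━━━━━━━━━━━━━━━━━━━━━━━━
   ┠───────────────────┃ CircuitBoard              
   ┃   0 1 2 3 4 5 6 7 ┠───────────────────────────
   ┃0  [.]             ┃   0 1 2 3 4 5             
   ┃                   ┃0  [G]      B              
   ┃1       C       R  ┃                           
   ┃                   ┃1   S           ·       L  
   ┃2       · ─ ·      ┃                │          
   ┃                   ┃2               ·          
   ┃3           S   ·  ┃                │          
   ┃                │  ┃3       · ─ ·   ·       ·  
   ┃4   B           ·  ┗━━━━━━━━━━━━━━━━━━━━━━━━━━━
   ┃                        │┃                     
   ┗━━━━━━━━━━━━━━━━━━━━━━━━━┛                     
                                                   
                                                   
                                                   


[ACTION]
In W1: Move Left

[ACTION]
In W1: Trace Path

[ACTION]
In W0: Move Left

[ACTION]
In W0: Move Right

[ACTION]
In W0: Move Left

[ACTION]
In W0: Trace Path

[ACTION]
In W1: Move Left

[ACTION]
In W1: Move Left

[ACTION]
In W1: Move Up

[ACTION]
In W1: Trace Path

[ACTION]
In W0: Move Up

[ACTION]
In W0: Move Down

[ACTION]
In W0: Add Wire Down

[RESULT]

                                                   
                                                   
                                                   
   ┏━━━━━━━━━━━━━━━━━━━━━━━━━┓                     
   ┃ CircuitBoard      ┏━━━━━━━━━━━━━━━━━━━━━━━━━━━
   ┠───────────────────┃ CircuitBoard              
   ┃   0 1 2 3 4 5 6 7 ┠───────────────────────────
   ┃0                  ┃   0 1 2 3 4 5             
   ┃                   ┃0  [G]      B              
   ┃1  [.]  C       R  ┃                           
   ┃    │              ┃1   S           ·       L  
   ┃2   ·   · ─ ·      ┃                │          
   ┃                   ┃2               ·          
   ┃3           S   ·  ┃                │          
   ┃                │  ┃3       · ─ ·   ·       ·  
   ┃4   B           ·  ┗━━━━━━━━━━━━━━━━━━━━━━━━━━━
   ┃                        │┃                     
   ┗━━━━━━━━━━━━━━━━━━━━━━━━━┛                     
                                                   
                                                   
                                                   
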